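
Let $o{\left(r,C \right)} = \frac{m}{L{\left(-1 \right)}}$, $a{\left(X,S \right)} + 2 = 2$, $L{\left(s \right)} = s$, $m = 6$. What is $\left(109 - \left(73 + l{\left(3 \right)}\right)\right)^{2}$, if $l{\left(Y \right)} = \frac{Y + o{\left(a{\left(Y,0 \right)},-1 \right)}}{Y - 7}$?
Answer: $\frac{19881}{16} \approx 1242.6$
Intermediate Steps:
$a{\left(X,S \right)} = 0$ ($a{\left(X,S \right)} = -2 + 2 = 0$)
$o{\left(r,C \right)} = -6$ ($o{\left(r,C \right)} = \frac{6}{-1} = 6 \left(-1\right) = -6$)
$l{\left(Y \right)} = \frac{-6 + Y}{-7 + Y}$ ($l{\left(Y \right)} = \frac{Y - 6}{Y - 7} = \frac{-6 + Y}{-7 + Y}$)
$\left(109 - \left(73 + l{\left(3 \right)}\right)\right)^{2} = \left(109 - \left(73 + \frac{-6 + 3}{-7 + 3}\right)\right)^{2} = \left(109 - \left(73 + \frac{1}{-4} \left(-3\right)\right)\right)^{2} = \left(109 - \left(73 - - \frac{3}{4}\right)\right)^{2} = \left(109 - \frac{295}{4}\right)^{2} = \left(\frac{141}{4}\right)^{2} = \frac{19881}{16}$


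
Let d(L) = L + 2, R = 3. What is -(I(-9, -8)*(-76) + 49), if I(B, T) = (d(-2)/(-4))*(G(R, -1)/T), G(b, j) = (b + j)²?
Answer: -49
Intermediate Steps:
d(L) = 2 + L
I(B, T) = 0 (I(B, T) = ((2 - 2)/(-4))*((3 - 1)²/T) = (0*(-¼))*(2²/T) = 0*(4/T) = 0)
-(I(-9, -8)*(-76) + 49) = -(0*(-76) + 49) = -(0 + 49) = -1*49 = -49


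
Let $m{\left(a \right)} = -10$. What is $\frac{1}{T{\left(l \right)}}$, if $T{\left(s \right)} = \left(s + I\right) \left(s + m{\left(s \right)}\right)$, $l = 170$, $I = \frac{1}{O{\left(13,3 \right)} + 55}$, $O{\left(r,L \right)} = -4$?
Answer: $\frac{51}{1387360} \approx 3.676 \cdot 10^{-5}$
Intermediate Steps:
$I = \frac{1}{51}$ ($I = \frac{1}{-4 + 55} = \frac{1}{51} \approx 0.019608$)
$T{\left(s \right)} = \left(-10 + s\right) \left(\frac{1}{51} + s\right)$ ($T{\left(s \right)} = \left(s + \frac{1}{51}\right) \left(s - 10\right) = \left(\frac{1}{51} + s\right) \left(-10 + s\right) = \left(-10 + s\right) \left(\frac{1}{51} + s\right)$)
$\frac{1}{T{\left(l \right)}} = \frac{1}{- \frac{10}{51} + 170^{2} - \frac{5090}{3}} = \frac{1}{- \frac{10}{51} + 28900 - \frac{5090}{3}} = \frac{1}{\frac{1387360}{51}} = \frac{51}{1387360}$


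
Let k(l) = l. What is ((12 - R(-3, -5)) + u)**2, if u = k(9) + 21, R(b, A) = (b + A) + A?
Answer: 3025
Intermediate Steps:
R(b, A) = b + 2*A (R(b, A) = (A + b) + A = b + 2*A)
u = 30 (u = 9 + 21 = 30)
((12 - R(-3, -5)) + u)**2 = ((12 - (-3 + 2*(-5))) + 30)**2 = ((12 - (-3 - 10)) + 30)**2 = ((12 - 1*(-13)) + 30)**2 = ((12 + 13) + 30)**2 = (25 + 30)**2 = 55**2 = 3025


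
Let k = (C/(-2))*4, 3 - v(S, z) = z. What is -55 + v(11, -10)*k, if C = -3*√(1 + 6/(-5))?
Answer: -55 + 78*I*√5/5 ≈ -55.0 + 34.883*I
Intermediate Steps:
v(S, z) = 3 - z
C = -3*I*√5/5 (C = -3*√(1 + 6*(-⅕)) = -3*√(1 - 6/5) = -3*I*√5/5 ≈ -1.3416*I)
k = 6*I*√5/5 (k = (-3*I*√5/5/(-2))*4 = (-3*I*√5/5*(-½))*4 = (3*I*√5/10)*4 = 6*I*√5/5 ≈ 2.6833*I)
-55 + v(11, -10)*k = -55 + (3 - 1*(-10))*(6*I*√5/5) = -55 + (3 + 10)*(6*I*√5/5) = -55 + 13*(6*I*√5/5) = -55 + 78*I*√5/5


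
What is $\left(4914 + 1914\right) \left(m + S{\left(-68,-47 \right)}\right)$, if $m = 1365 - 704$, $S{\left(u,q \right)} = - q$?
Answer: $4834224$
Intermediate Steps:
$m = 661$ ($m = 1365 - 704 = 661$)
$\left(4914 + 1914\right) \left(m + S{\left(-68,-47 \right)}\right) = \left(4914 + 1914\right) \left(661 - -47\right) = 6828 \left(661 + 47\right) = 6828 \cdot 708 = 4834224$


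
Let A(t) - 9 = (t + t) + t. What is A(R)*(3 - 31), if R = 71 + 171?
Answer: -20580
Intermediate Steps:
R = 242
A(t) = 9 + 3*t (A(t) = 9 + ((t + t) + t) = 9 + (2*t + t) = 9 + 3*t)
A(R)*(3 - 31) = (9 + 3*242)*(3 - 31) = (9 + 726)*(-28) = 735*(-28) = -20580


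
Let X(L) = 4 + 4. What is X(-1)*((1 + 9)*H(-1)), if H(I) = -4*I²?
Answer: -320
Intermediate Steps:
X(L) = 8
X(-1)*((1 + 9)*H(-1)) = 8*((1 + 9)*(-4*(-1)²)) = 8*(10*(-4*1)) = 8*(10*(-4)) = 8*(-40) = -320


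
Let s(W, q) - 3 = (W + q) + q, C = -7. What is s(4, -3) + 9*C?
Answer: -62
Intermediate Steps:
s(W, q) = 3 + W + 2*q (s(W, q) = 3 + ((W + q) + q) = 3 + (W + 2*q) = 3 + W + 2*q)
s(4, -3) + 9*C = (3 + 4 + 2*(-3)) + 9*(-7) = (3 + 4 - 6) - 63 = 1 - 63 = -62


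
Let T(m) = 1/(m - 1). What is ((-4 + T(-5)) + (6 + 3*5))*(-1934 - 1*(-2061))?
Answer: 12827/6 ≈ 2137.8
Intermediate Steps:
T(m) = 1/(-1 + m)
((-4 + T(-5)) + (6 + 3*5))*(-1934 - 1*(-2061)) = ((-4 + 1/(-1 - 5)) + (6 + 3*5))*(-1934 - 1*(-2061)) = ((-4 + 1/(-6)) + (6 + 15))*(-1934 + 2061) = ((-4 - ⅙) + 21)*127 = (-25/6 + 21)*127 = (101/6)*127 = 12827/6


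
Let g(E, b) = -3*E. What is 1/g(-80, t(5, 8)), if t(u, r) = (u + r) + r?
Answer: 1/240 ≈ 0.0041667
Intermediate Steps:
t(u, r) = u + 2*r (t(u, r) = (r + u) + r = u + 2*r)
1/g(-80, t(5, 8)) = 1/(-3*(-80)) = 1/240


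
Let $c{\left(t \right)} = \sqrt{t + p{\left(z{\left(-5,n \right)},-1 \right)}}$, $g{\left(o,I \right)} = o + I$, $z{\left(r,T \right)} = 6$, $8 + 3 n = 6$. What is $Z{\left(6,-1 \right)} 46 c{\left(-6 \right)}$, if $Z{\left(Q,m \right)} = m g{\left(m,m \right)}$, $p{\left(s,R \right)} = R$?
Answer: $92 i \sqrt{7} \approx 243.41 i$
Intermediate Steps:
$n = - \frac{2}{3}$ ($n = - \frac{8}{3} + \frac{1}{3} \cdot 6 = - \frac{8}{3} + 2 = - \frac{2}{3} \approx -0.66667$)
$g{\left(o,I \right)} = I + o$
$c{\left(t \right)} = \sqrt{-1 + t}$ ($c{\left(t \right)} = \sqrt{t - 1} = \sqrt{-1 + t}$)
$Z{\left(Q,m \right)} = 2 m^{2}$ ($Z{\left(Q,m \right)} = m \left(m + m\right) = m 2 m = 2 m^{2}$)
$Z{\left(6,-1 \right)} 46 c{\left(-6 \right)} = 2 \left(-1\right)^{2} \cdot 46 \sqrt{-1 - 6} = 2 \cdot 1 \cdot 46 \sqrt{-7} = 2 \cdot 46 i \sqrt{7} = 92 i \sqrt{7}$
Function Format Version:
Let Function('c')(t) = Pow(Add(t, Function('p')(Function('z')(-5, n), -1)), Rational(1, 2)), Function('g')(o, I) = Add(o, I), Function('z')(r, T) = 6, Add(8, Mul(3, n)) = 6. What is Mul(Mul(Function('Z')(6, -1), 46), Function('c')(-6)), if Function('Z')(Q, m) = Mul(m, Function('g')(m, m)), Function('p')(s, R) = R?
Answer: Mul(92, I, Pow(7, Rational(1, 2))) ≈ Mul(243.41, I)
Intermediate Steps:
n = Rational(-2, 3) (n = Add(Rational(-8, 3), Mul(Rational(1, 3), 6)) = Add(Rational(-8, 3), 2) = Rational(-2, 3) ≈ -0.66667)
Function('g')(o, I) = Add(I, o)
Function('c')(t) = Pow(Add(-1, t), Rational(1, 2)) (Function('c')(t) = Pow(Add(t, -1), Rational(1, 2)) = Pow(Add(-1, t), Rational(1, 2)))
Function('Z')(Q, m) = Mul(2, Pow(m, 2)) (Function('Z')(Q, m) = Mul(m, Add(m, m)) = Mul(m, Mul(2, m)) = Mul(2, Pow(m, 2)))
Mul(Mul(Function('Z')(6, -1), 46), Function('c')(-6)) = Mul(Mul(Mul(2, Pow(-1, 2)), 46), Pow(Add(-1, -6), Rational(1, 2))) = Mul(Mul(Mul(2, 1), 46), Pow(-7, Rational(1, 2))) = Mul(Mul(2, 46), Mul(I, Pow(7, Rational(1, 2)))) = Mul(92, Mul(I, Pow(7, Rational(1, 2)))) = Mul(92, I, Pow(7, Rational(1, 2)))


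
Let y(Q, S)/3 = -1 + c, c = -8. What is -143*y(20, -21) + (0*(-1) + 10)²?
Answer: 3961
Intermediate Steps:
y(Q, S) = -27 (y(Q, S) = 3*(-1 - 8) = 3*(-9) = -27)
-143*y(20, -21) + (0*(-1) + 10)² = -143*(-27) + (0*(-1) + 10)² = 3861 + (0 + 10)² = 3861 + 10² = 3861 + 100 = 3961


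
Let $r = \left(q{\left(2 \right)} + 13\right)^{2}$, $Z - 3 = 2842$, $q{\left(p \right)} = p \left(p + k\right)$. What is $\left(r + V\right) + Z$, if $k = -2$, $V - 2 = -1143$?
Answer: $1873$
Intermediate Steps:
$V = -1141$ ($V = 2 - 1143 = -1141$)
$q{\left(p \right)} = p \left(-2 + p\right)$ ($q{\left(p \right)} = p \left(p - 2\right) = p \left(-2 + p\right)$)
$Z = 2845$ ($Z = 3 + 2842 = 2845$)
$r = 169$ ($r = \left(2 \left(-2 + 2\right) + 13\right)^{2} = \left(2 \cdot 0 + 13\right)^{2} = \left(0 + 13\right)^{2} = 13^{2} = 169$)
$\left(r + V\right) + Z = \left(169 - 1141\right) + 2845 = -972 + 2845 = 1873$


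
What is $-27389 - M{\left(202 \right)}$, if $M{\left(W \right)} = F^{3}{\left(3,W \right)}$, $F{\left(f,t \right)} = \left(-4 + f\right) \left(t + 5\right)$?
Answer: $8842354$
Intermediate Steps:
$F{\left(f,t \right)} = \left(-4 + f\right) \left(5 + t\right)$
$M{\left(W \right)} = \left(-5 - W\right)^{3}$ ($M{\left(W \right)} = \left(-20 - 4 W + 5 \cdot 3 + 3 W\right)^{3} = \left(-20 - 4 W + 15 + 3 W\right)^{3} = \left(-5 - W\right)^{3}$)
$-27389 - M{\left(202 \right)} = -27389 - - \left(5 + 202\right)^{3} = -27389 - - 207^{3} = -27389 - \left(-1\right) 8869743 = -27389 - -8869743 = -27389 + 8869743 = 8842354$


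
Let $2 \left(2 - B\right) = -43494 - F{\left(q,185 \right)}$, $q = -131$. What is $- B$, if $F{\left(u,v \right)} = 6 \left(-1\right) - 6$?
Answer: $-21743$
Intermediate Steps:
$F{\left(u,v \right)} = -12$ ($F{\left(u,v \right)} = -6 - 6 = -12$)
$B = 21743$ ($B = 2 - \frac{-43494 - -12}{2} = 2 - \frac{-43494 + 12}{2} = 2 - -21741 = 2 + 21741 = 21743$)
$- B = \left(-1\right) 21743 = -21743$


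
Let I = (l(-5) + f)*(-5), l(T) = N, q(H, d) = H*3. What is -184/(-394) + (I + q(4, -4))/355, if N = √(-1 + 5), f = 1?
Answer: 32069/69935 ≈ 0.45855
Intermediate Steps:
q(H, d) = 3*H
N = 2 (N = √4 = 2)
l(T) = 2
I = -15 (I = (2 + 1)*(-5) = 3*(-5) = -15)
-184/(-394) + (I + q(4, -4))/355 = -184/(-394) + (-15 + 3*4)/355 = -184*(-1/394) + (-15 + 12)*(1/355) = 92/197 - 3*1/355 = 92/197 - 3/355 = 32069/69935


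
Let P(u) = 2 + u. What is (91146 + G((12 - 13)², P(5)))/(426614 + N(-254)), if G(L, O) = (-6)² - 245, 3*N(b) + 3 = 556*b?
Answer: 272811/1138615 ≈ 0.23960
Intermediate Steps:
N(b) = -1 + 556*b/3 (N(b) = -1 + (556*b)/3 = -1 + 556*b/3)
G(L, O) = -209 (G(L, O) = 36 - 245 = -209)
(91146 + G((12 - 13)², P(5)))/(426614 + N(-254)) = (91146 - 209)/(426614 + (-1 + (556/3)*(-254))) = 90937/(426614 + (-1 - 141224/3)) = 90937/(426614 - 141227/3) = 90937/(1138615/3) = 90937*(3/1138615) = 272811/1138615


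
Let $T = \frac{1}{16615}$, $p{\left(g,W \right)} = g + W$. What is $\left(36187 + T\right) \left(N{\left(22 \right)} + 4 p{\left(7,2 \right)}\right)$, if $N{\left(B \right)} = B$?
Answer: $\frac{34872326348}{16615} \approx 2.0988 \cdot 10^{6}$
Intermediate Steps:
$p{\left(g,W \right)} = W + g$
$T = \frac{1}{16615} \approx 6.0187 \cdot 10^{-5}$
$\left(36187 + T\right) \left(N{\left(22 \right)} + 4 p{\left(7,2 \right)}\right) = \left(36187 + \frac{1}{16615}\right) \left(22 + 4 \left(2 + 7\right)\right) = \frac{601247006 \left(22 + 4 \cdot 9\right)}{16615} = \frac{601247006 \left(22 + 36\right)}{16615} = \frac{601247006}{16615} \cdot 58 = \frac{34872326348}{16615}$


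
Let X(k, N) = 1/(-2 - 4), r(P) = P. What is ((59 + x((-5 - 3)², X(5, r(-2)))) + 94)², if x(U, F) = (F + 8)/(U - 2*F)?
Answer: 3493401025/148996 ≈ 23446.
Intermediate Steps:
X(k, N) = -⅙ (X(k, N) = 1/(-6) = -⅙)
x(U, F) = (8 + F)/(U - 2*F)
((59 + x((-5 - 3)², X(5, r(-2)))) + 94)² = ((59 + (-8 - 1*(-⅙))/(-(-5 - 3)² + 2*(-⅙))) + 94)² = ((59 + (-8 + ⅙)/(-1*(-8)² - ⅓)) + 94)² = ((59 - 47/6/(-1*64 - ⅓)) + 94)² = ((59 - 47/6/(-64 - ⅓)) + 94)² = ((59 - 47/6/(-193/3)) + 94)² = ((59 - 3/193*(-47/6)) + 94)² = ((59 + 47/386) + 94)² = (22821/386 + 94)² = (59105/386)² = 3493401025/148996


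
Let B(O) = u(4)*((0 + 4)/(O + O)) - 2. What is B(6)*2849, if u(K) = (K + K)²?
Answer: 165242/3 ≈ 55081.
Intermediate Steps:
u(K) = 4*K² (u(K) = (2*K)² = 4*K²)
B(O) = -2 + 128/O (B(O) = (4*4²)*((0 + 4)/(O + O)) - 2 = (4*16)*(4/((2*O))) - 2 = 64*(4*(1/(2*O))) - 2 = 64*(2/O) - 2 = 128/O - 2 = -2 + 128/O)
B(6)*2849 = (-2 + 128/6)*2849 = (-2 + 128*(⅙))*2849 = (-2 + 64/3)*2849 = (58/3)*2849 = 165242/3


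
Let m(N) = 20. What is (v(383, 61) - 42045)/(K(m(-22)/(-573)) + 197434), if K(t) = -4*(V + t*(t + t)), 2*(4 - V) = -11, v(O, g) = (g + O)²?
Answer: 2995345467/3812401652 ≈ 0.78568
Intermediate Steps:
v(O, g) = (O + g)²
V = 19/2 (V = 4 - ½*(-11) = 4 + 11/2 = 19/2 ≈ 9.5000)
K(t) = -38 - 8*t² (K(t) = -4*(19/2 + t*(t + t)) = -4*(19/2 + t*(2*t)) = -4*(19/2 + 2*t²) = -38 - 8*t²)
(v(383, 61) - 42045)/(K(m(-22)/(-573)) + 197434) = ((383 + 61)² - 42045)/((-38 - 8*(20/(-573))²) + 197434) = (444² - 42045)/((-38 - 8*(20*(-1/573))²) + 197434) = (197136 - 42045)/((-38 - 8*(-20/573)²) + 197434) = 155091/((-38 - 8*400/328329) + 197434) = 155091/((-38 - 3200/328329) + 197434) = 155091/(-12479702/328329 + 197434) = 155091/(64810828084/328329) = 155091*(328329/64810828084) = 2995345467/3812401652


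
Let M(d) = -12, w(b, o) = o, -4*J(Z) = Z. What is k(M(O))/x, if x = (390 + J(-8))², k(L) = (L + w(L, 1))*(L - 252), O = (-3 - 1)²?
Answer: 363/19208 ≈ 0.018898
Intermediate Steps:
J(Z) = -Z/4
O = 16 (O = (-4)² = 16)
k(L) = (1 + L)*(-252 + L) (k(L) = (L + 1)*(L - 252) = (1 + L)*(-252 + L))
x = 153664 (x = (390 - ¼*(-8))² = (390 + 2)² = 392² = 153664)
k(M(O))/x = (-252 + (-12)² - 251*(-12))/153664 = (-252 + 144 + 3012)*(1/153664) = 2904*(1/153664) = 363/19208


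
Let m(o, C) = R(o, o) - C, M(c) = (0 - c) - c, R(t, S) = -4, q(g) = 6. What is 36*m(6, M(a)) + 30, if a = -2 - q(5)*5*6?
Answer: -13218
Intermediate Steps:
a = -182 (a = -2 - 6*5*6 = -2 - 30*6 = -2 - 1*180 = -2 - 180 = -182)
M(c) = -2*c (M(c) = -c - c = -2*c)
m(o, C) = -4 - C
36*m(6, M(a)) + 30 = 36*(-4 - (-2)*(-182)) + 30 = 36*(-4 - 1*364) + 30 = 36*(-4 - 364) + 30 = 36*(-368) + 30 = -13248 + 30 = -13218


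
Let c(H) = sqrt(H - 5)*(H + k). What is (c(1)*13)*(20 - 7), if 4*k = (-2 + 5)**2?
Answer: 2197*I/2 ≈ 1098.5*I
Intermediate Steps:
k = 9/4 (k = (-2 + 5)**2/4 = (1/4)*3**2 = (1/4)*9 = 9/4 ≈ 2.2500)
c(H) = sqrt(-5 + H)*(9/4 + H) (c(H) = sqrt(H - 5)*(H + 9/4) = sqrt(-5 + H)*(9/4 + H))
(c(1)*13)*(20 - 7) = ((sqrt(-5 + 1)*(9/4 + 1))*13)*(20 - 7) = ((sqrt(-4)*(13/4))*13)*13 = (((2*I)*(13/4))*13)*13 = ((13*I/2)*13)*13 = (169*I/2)*13 = 2197*I/2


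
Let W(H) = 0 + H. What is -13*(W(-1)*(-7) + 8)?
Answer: -195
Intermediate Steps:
W(H) = H
-13*(W(-1)*(-7) + 8) = -13*(-1*(-7) + 8) = -13*(7 + 8) = -13*15 = -195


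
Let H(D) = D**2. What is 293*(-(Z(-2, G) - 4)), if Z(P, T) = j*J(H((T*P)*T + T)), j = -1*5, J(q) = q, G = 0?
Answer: 1172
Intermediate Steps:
j = -5
Z(P, T) = -5*(T + P*T**2)**2 (Z(P, T) = -5*((T*P)*T + T)**2 = -5*((P*T)*T + T)**2 = -5*(P*T**2 + T)**2 = -5*(T + P*T**2)**2)
293*(-(Z(-2, G) - 4)) = 293*(-(-5*0**2*(1 - 2*0)**2 - 4)) = 293*(-(-5*0*(1 + 0)**2 - 4)) = 293*(-(-5*0*1**2 - 4)) = 293*(-(-5*0*1 - 4)) = 293*(-(0 - 4)) = 293*(-1*(-4)) = 293*4 = 1172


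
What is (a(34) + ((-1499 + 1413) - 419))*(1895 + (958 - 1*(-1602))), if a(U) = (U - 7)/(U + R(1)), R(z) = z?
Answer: -15724368/7 ≈ -2.2463e+6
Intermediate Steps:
a(U) = (-7 + U)/(1 + U) (a(U) = (U - 7)/(U + 1) = (-7 + U)/(1 + U))
(a(34) + ((-1499 + 1413) - 419))*(1895 + (958 - 1*(-1602))) = ((-7 + 34)/(1 + 34) + ((-1499 + 1413) - 419))*(1895 + (958 - 1*(-1602))) = (27/35 + (-86 - 419))*(1895 + (958 + 1602)) = ((1/35)*27 - 505)*(1895 + 2560) = (27/35 - 505)*4455 = -17648/35*4455 = -15724368/7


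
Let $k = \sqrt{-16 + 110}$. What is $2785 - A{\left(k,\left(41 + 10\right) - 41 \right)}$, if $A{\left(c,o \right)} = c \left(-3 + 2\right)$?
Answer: $2785 + \sqrt{94} \approx 2794.7$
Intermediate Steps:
$k = \sqrt{94} \approx 9.6954$
$A{\left(c,o \right)} = - c$ ($A{\left(c,o \right)} = c \left(-1\right) = - c$)
$2785 - A{\left(k,\left(41 + 10\right) - 41 \right)} = 2785 - - \sqrt{94} = 2785 + \sqrt{94}$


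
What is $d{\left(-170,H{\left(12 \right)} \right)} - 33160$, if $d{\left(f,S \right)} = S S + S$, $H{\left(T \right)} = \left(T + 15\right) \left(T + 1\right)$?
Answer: $90392$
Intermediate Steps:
$H{\left(T \right)} = \left(1 + T\right) \left(15 + T\right)$ ($H{\left(T \right)} = \left(15 + T\right) \left(1 + T\right) = \left(1 + T\right) \left(15 + T\right)$)
$d{\left(f,S \right)} = S + S^{2}$ ($d{\left(f,S \right)} = S^{2} + S = S + S^{2}$)
$d{\left(-170,H{\left(12 \right)} \right)} - 33160 = \left(15 + 12^{2} + 16 \cdot 12\right) \left(1 + \left(15 + 12^{2} + 16 \cdot 12\right)\right) - 33160 = \left(15 + 144 + 192\right) \left(1 + \left(15 + 144 + 192\right)\right) - 33160 = 351 \left(1 + 351\right) - 33160 = 351 \cdot 352 - 33160 = 123552 - 33160 = 90392$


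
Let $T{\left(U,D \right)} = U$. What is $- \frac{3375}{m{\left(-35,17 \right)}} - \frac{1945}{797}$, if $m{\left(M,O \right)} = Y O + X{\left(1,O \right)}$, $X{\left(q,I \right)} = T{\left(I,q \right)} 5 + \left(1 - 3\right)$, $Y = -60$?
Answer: $\frac{867410}{746789} \approx 1.1615$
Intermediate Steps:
$X{\left(q,I \right)} = -2 + 5 I$ ($X{\left(q,I \right)} = I 5 + \left(1 - 3\right) = 5 I + \left(1 - 3\right) = 5 I - 2 = -2 + 5 I$)
$m{\left(M,O \right)} = -2 - 55 O$ ($m{\left(M,O \right)} = - 60 O + \left(-2 + 5 O\right) = -2 - 55 O$)
$- \frac{3375}{m{\left(-35,17 \right)}} - \frac{1945}{797} = - \frac{3375}{-2 - 935} - \frac{1945}{797} = - \frac{3375}{-937} - \frac{1945}{797} = \left(-3375\right) \left(- \frac{1}{937}\right) - \frac{1945}{797} = \frac{3375}{937} - \frac{1945}{797} = \frac{867410}{746789}$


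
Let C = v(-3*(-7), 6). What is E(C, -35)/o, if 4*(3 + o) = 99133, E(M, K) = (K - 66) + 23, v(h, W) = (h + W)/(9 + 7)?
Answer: -312/99121 ≈ -0.0031477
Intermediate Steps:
v(h, W) = W/16 + h/16 (v(h, W) = (W + h)/16 = (W + h)*(1/16) = W/16 + h/16)
C = 27/16 (C = (1/16)*6 + (-3*(-7))/16 = 3/8 + (1/16)*21 = 3/8 + 21/16 = 27/16 ≈ 1.6875)
E(M, K) = -43 + K (E(M, K) = (-66 + K) + 23 = -43 + K)
o = 99121/4 (o = -3 + (¼)*99133 = -3 + 99133/4 = 99121/4 ≈ 24780.)
E(C, -35)/o = (-43 - 35)/(99121/4) = -78*4/99121 = -312/99121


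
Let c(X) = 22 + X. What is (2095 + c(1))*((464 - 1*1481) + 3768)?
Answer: 5826618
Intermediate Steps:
(2095 + c(1))*((464 - 1*1481) + 3768) = (2095 + (22 + 1))*((464 - 1*1481) + 3768) = (2095 + 23)*((464 - 1481) + 3768) = 2118*(-1017 + 3768) = 2118*2751 = 5826618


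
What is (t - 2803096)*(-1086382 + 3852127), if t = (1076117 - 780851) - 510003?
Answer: -8346556530585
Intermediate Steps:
t = -214737 (t = 295266 - 510003 = -214737)
(t - 2803096)*(-1086382 + 3852127) = (-214737 - 2803096)*(-1086382 + 3852127) = -3017833*2765745 = -8346556530585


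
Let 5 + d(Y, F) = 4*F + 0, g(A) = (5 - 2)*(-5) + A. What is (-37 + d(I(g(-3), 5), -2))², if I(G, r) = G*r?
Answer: 2500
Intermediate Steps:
g(A) = -15 + A (g(A) = 3*(-5) + A = -15 + A)
d(Y, F) = -5 + 4*F (d(Y, F) = -5 + (4*F + 0) = -5 + 4*F)
(-37 + d(I(g(-3), 5), -2))² = (-37 + (-5 + 4*(-2)))² = (-37 + (-5 - 8))² = (-37 - 13)² = (-50)² = 2500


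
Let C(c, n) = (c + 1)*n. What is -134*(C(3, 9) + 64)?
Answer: -13400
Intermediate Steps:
C(c, n) = n*(1 + c) (C(c, n) = (1 + c)*n = n*(1 + c))
-134*(C(3, 9) + 64) = -134*(9*(1 + 3) + 64) = -134*(9*4 + 64) = -134*(36 + 64) = -134*100 = -13400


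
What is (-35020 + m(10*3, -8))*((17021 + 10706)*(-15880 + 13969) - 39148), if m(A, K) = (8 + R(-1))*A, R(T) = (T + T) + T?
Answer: 1848997267150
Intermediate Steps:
R(T) = 3*T (R(T) = 2*T + T = 3*T)
m(A, K) = 5*A (m(A, K) = (8 + 3*(-1))*A = (8 - 3)*A = 5*A)
(-35020 + m(10*3, -8))*((17021 + 10706)*(-15880 + 13969) - 39148) = (-35020 + 5*(10*3))*((17021 + 10706)*(-15880 + 13969) - 39148) = (-35020 + 5*30)*(27727*(-1911) - 39148) = (-35020 + 150)*(-52986297 - 39148) = -34870*(-53025445) = 1848997267150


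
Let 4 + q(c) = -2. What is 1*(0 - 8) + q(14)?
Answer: -14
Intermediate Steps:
q(c) = -6 (q(c) = -4 - 2 = -6)
1*(0 - 8) + q(14) = 1*(0 - 8) - 6 = 1*(-8) - 6 = -8 - 6 = -14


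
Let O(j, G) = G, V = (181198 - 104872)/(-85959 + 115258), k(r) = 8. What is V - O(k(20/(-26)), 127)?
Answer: -3644647/29299 ≈ -124.39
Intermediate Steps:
V = 76326/29299 ≈ 2.6051
V - O(k(20/(-26)), 127) = 76326/29299 - 1*127 = 76326/29299 - 127 = -3644647/29299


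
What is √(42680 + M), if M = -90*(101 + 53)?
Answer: 2*√7205 ≈ 169.76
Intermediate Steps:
M = -13860 (M = -90*154 = -13860)
√(42680 + M) = √(42680 - 13860) = √28820 = 2*√7205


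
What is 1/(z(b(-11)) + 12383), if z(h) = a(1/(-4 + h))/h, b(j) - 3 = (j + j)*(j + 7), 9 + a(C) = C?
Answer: 7917/98035429 ≈ 8.0756e-5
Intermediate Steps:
a(C) = -9 + C
b(j) = 3 + 2*j*(7 + j) (b(j) = 3 + (j + j)*(j + 7) = 3 + (2*j)*(7 + j) = 3 + 2*j*(7 + j))
z(h) = (-9 + 1/(-4 + h))/h
1/(z(b(-11)) + 12383) = 1/((37 - 9*(3 + 2*(-11)² + 14*(-11)))/((3 + 2*(-11)² + 14*(-11))*(-4 + (3 + 2*(-11)² + 14*(-11)))) + 12383) = 1/((37 - 9*(3 + 2*121 - 154))/((3 + 2*121 - 154)*(-4 + (3 + 2*121 - 154))) + 12383) = 1/((37 - 9*(3 + 242 - 154))/((3 + 242 - 154)*(-4 + (3 + 242 - 154))) + 12383) = 1/((37 - 9*91)/(91*(-4 + 91)) + 12383) = 1/((1/91)*(37 - 819)/87 + 12383) = 1/((1/91)*(1/87)*(-782) + 12383) = 1/(-782/7917 + 12383) = 1/(98035429/7917) = 7917/98035429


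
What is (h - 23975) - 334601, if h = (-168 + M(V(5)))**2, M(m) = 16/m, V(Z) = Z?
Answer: -8285424/25 ≈ -3.3142e+5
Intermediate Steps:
h = 678976/25 (h = (-168 + 16/5)**2 = (-824/5)**2 = 678976/25 ≈ 27159.)
(h - 23975) - 334601 = (678976/25 - 23975) - 334601 = 79601/25 - 334601 = -8285424/25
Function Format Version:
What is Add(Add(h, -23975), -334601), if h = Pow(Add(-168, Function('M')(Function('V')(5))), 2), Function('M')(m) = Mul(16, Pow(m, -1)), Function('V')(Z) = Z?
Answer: Rational(-8285424, 25) ≈ -3.3142e+5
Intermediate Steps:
h = Rational(678976, 25) (h = Pow(Add(-168, Mul(16, Pow(5, -1))), 2) = Pow(Add(-168, Mul(16, Rational(1, 5))), 2) = Pow(Add(-168, Rational(16, 5)), 2) = Pow(Rational(-824, 5), 2) = Rational(678976, 25) ≈ 27159.)
Add(Add(h, -23975), -334601) = Add(Add(Rational(678976, 25), -23975), -334601) = Add(Rational(79601, 25), -334601) = Rational(-8285424, 25)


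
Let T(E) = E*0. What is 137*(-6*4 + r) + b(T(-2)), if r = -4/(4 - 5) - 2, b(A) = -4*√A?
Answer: -3014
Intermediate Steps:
T(E) = 0
r = 2 (r = -4/(-1) - 2 = -4*(-1) - 2 = 4 - 2 = 2)
137*(-6*4 + r) + b(T(-2)) = 137*(-6*4 + 2) - 4*√0 = 137*(-24 + 2) - 4*0 = 137*(-22) + 0 = -3014 + 0 = -3014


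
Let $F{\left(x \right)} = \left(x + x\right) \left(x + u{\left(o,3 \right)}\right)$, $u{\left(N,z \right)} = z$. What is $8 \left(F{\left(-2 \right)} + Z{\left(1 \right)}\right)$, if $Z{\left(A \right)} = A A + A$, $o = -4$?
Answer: $-16$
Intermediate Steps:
$F{\left(x \right)} = 2 x \left(3 + x\right)$ ($F{\left(x \right)} = \left(x + x\right) \left(x + 3\right) = 2 x \left(3 + x\right)$)
$Z{\left(A \right)} = A + A^{2}$ ($Z{\left(A \right)} = A^{2} + A = A + A^{2}$)
$8 \left(F{\left(-2 \right)} + Z{\left(1 \right)}\right) = 8 \left(2 \left(-2\right) \left(3 - 2\right) + 1 \left(1 + 1\right)\right) = 8 \left(2 \left(-2\right) 1 + 1 \cdot 2\right) = 8 \left(-4 + 2\right) = 8 \left(-2\right) = -16$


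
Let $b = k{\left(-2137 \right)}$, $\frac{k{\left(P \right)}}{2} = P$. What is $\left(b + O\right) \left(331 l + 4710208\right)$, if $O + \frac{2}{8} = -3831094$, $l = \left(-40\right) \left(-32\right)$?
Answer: $-19690351034256$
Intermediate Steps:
$l = 1280$
$k{\left(P \right)} = 2 P$
$O = - \frac{15324377}{4}$ ($O = - \frac{1}{4} - 3831094 = - \frac{15324377}{4} \approx -3.8311 \cdot 10^{6}$)
$b = -4274$ ($b = 2 \left(-2137\right) = -4274$)
$\left(b + O\right) \left(331 l + 4710208\right) = \left(-4274 - \frac{15324377}{4}\right) \left(331 \cdot 1280 + 4710208\right) = - \frac{15341473 \left(423680 + 4710208\right)}{4} = \left(- \frac{15341473}{4}\right) 5133888 = -19690351034256$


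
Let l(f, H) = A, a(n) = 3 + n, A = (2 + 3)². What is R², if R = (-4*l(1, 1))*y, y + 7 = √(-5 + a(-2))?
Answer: 450000 - 280000*I ≈ 4.5e+5 - 2.8e+5*I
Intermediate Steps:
A = 25 (A = 5² = 25)
l(f, H) = 25
y = -7 + 2*I (y = -7 + √(-5 + (3 - 2)) = -7 + √(-5 + 1) = -7 + √(-4) = -7 + 2*I ≈ -7.0 + 2.0*I)
R = 700 - 200*I (R = (-4*25)*(-7 + 2*I) = -100*(-7 + 2*I) = 700 - 200*I ≈ 700.0 - 200.0*I)
R² = (700 - 200*I)²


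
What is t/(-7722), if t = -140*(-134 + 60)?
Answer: -5180/3861 ≈ -1.3416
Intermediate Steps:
t = 10360 (t = -140*(-74) = 10360)
t/(-7722) = 10360/(-7722) = 10360*(-1/7722) = -5180/3861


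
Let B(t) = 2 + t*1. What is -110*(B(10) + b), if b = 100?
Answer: -12320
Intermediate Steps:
B(t) = 2 + t
-110*(B(10) + b) = -110*((2 + 10) + 100) = -110*(12 + 100) = -110*112 = -12320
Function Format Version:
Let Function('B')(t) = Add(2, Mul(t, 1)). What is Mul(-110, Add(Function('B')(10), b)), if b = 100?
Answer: -12320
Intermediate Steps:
Function('B')(t) = Add(2, t)
Mul(-110, Add(Function('B')(10), b)) = Mul(-110, Add(Add(2, 10), 100)) = Mul(-110, Add(12, 100)) = Mul(-110, 112) = -12320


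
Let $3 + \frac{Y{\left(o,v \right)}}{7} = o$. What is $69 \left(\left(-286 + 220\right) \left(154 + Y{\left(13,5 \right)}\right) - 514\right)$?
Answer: $-1055562$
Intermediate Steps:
$Y{\left(o,v \right)} = -21 + 7 o$
$69 \left(\left(-286 + 220\right) \left(154 + Y{\left(13,5 \right)}\right) - 514\right) = 69 \left(\left(-286 + 220\right) \left(154 + \left(-21 + 7 \cdot 13\right)\right) - 514\right) = 69 \left(- 66 \left(154 + \left(-21 + 91\right)\right) - 514\right) = 69 \left(- 66 \left(154 + 70\right) - 514\right) = 69 \left(\left(-66\right) 224 - 514\right) = 69 \left(-14784 - 514\right) = 69 \left(-15298\right) = -1055562$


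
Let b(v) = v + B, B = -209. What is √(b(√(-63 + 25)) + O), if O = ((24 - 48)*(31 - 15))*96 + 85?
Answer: √(-36988 + I*√38) ≈ 0.016 + 192.32*I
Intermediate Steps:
O = -36779 (O = -24*16*96 + 85 = -384*96 + 85 = -36864 + 85 = -36779)
b(v) = -209 + v (b(v) = v - 209 = -209 + v)
√(b(√(-63 + 25)) + O) = √((-209 + √(-63 + 25)) - 36779) = √((-209 + √(-38)) - 36779) = √((-209 + I*√38) - 36779) = √(-36988 + I*√38)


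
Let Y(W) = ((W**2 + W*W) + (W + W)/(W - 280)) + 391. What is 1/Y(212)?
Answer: 17/1534637 ≈ 1.1078e-5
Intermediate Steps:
Y(W) = 391 + 2*W**2 + 2*W/(-280 + W) (Y(W) = ((W**2 + W**2) + (2*W)/(-280 + W)) + 391 = (2*W**2 + 2*W/(-280 + W)) + 391 = 391 + 2*W**2 + 2*W/(-280 + W))
1/Y(212) = 1/((-109480 - 560*212**2 + 2*212**3 + 393*212)/(-280 + 212)) = 1/((-109480 - 560*44944 + 2*9528128 + 83316)/(-68)) = 1/(-(-109480 - 25168640 + 19056256 + 83316)/68) = 1/(-1/68*(-6138548)) = 1/(1534637/17) = 17/1534637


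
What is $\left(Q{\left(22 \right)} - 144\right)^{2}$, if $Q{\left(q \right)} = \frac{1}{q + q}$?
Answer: $\frac{40132225}{1936} \approx 20729.0$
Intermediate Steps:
$Q{\left(q \right)} = \frac{1}{2 q}$
$\left(Q{\left(22 \right)} - 144\right)^{2} = \left(\frac{1}{2 \cdot 22} - 144\right)^{2} = \left(\frac{1}{2} \cdot \frac{1}{22} - 144\right)^{2} = \left(\frac{1}{44} - 144\right)^{2} = \left(- \frac{6335}{44}\right)^{2} = \frac{40132225}{1936}$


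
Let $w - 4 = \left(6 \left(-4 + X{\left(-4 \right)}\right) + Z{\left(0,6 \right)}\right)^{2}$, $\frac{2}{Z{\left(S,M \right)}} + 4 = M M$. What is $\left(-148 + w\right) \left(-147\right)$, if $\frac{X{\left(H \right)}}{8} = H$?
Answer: $- \frac{1749323667}{256} \approx -6.8333 \cdot 10^{6}$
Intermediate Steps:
$X{\left(H \right)} = 8 H$
$Z{\left(S,M \right)} = \frac{2}{-4 + M^{2}}$ ($Z{\left(S,M \right)} = \frac{2}{-4 + M M} = \frac{2}{-4 + M^{2}}$)
$w = \frac{11938049}{256}$ ($w = 4 + \left(6 \left(-4 + 8 \left(-4\right)\right) + \frac{2}{-4 + 6^{2}}\right)^{2} = 4 + \left(6 \left(-4 - 32\right) + \frac{2}{-4 + 36}\right)^{2} = 4 + \left(6 \left(-36\right) + \frac{2}{32}\right)^{2} = 4 + \left(-216 + 2 \cdot \frac{1}{32}\right)^{2} = 4 + \left(-216 + \frac{1}{16}\right)^{2} = 4 + \left(- \frac{3455}{16}\right)^{2} = 4 + \frac{11937025}{256} = \frac{11938049}{256} \approx 46633.0$)
$\left(-148 + w\right) \left(-147\right) = \left(-148 + \frac{11938049}{256}\right) \left(-147\right) = \frac{11900161}{256} \left(-147\right) = - \frac{1749323667}{256}$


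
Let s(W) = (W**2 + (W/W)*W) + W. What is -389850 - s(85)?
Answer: -397245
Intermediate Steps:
s(W) = W**2 + 2*W (s(W) = (W**2 + 1*W) + W = (W**2 + W) + W = (W + W**2) + W = W**2 + 2*W)
-389850 - s(85) = -389850 - 85*(2 + 85) = -389850 - 85*87 = -389850 - 1*7395 = -389850 - 7395 = -397245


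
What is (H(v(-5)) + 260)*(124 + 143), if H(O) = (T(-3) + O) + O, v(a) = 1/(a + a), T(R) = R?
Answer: 342828/5 ≈ 68566.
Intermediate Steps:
v(a) = 1/(2*a)
H(O) = -3 + 2*O (H(O) = (-3 + O) + O = -3 + 2*O)
(H(v(-5)) + 260)*(124 + 143) = ((-3 + 2*((½)/(-5))) + 260)*(124 + 143) = ((-3 + 2*((½)*(-⅕))) + 260)*267 = ((-3 + 2*(-⅒)) + 260)*267 = ((-3 - ⅕) + 260)*267 = (-16/5 + 260)*267 = (1284/5)*267 = 342828/5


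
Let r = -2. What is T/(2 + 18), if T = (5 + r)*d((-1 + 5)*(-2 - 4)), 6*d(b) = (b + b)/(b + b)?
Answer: 1/40 ≈ 0.025000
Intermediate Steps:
d(b) = 1/6 (d(b) = ((b + b)/(b + b))/6 = ((2*b)/((2*b)))/6 = ((2*b)*(1/(2*b)))/6 = (1/6)*1 = 1/6)
T = 1/2 (T = (5 - 2)*(1/6) = 3*(1/6) = 1/2 ≈ 0.50000)
T/(2 + 18) = 1/(2*(2 + 18)) = (1/2)/20 = (1/2)*(1/20) = 1/40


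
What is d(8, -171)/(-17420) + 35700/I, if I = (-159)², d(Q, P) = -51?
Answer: 207727777/146798340 ≈ 1.4151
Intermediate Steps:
I = 25281
d(8, -171)/(-17420) + 35700/I = -51/(-17420) + 35700/25281 = -51*(-1/17420) + 35700*(1/25281) = 51/17420 + 11900/8427 = 207727777/146798340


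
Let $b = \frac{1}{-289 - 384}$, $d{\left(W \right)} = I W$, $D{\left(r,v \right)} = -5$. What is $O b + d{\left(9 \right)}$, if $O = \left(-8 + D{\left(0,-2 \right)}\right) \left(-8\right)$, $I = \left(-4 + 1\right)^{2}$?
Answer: $\frac{54409}{673} \approx 80.845$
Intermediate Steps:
$I = 9$ ($I = \left(-3\right)^{2} = 9$)
$d{\left(W \right)} = 9 W$
$b = - \frac{1}{673}$ ($b = \frac{1}{-673} = - \frac{1}{673} \approx -0.0014859$)
$O = 104$ ($O = \left(-8 - 5\right) \left(-8\right) = \left(-13\right) \left(-8\right) = 104$)
$O b + d{\left(9 \right)} = 104 \left(- \frac{1}{673}\right) + 9 \cdot 9 = - \frac{104}{673} + 81 = \frac{54409}{673}$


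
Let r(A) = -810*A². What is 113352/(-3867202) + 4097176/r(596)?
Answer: -3028675430467/69543158797620 ≈ -0.043551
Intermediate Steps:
113352/(-3867202) + 4097176/r(596) = 113352/(-3867202) + 4097176/((-810*596²)) = 113352*(-1/3867202) + 4097176/((-810*355216)) = -56676/1933601 + 4097176/(-287724960) = -56676/1933601 + 4097176*(-1/287724960) = -56676/1933601 - 512147/35965620 = -3028675430467/69543158797620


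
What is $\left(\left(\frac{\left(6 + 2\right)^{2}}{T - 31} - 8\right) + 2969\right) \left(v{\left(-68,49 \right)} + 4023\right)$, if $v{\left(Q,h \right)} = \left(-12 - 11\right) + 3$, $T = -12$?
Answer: $\frac{509417777}{43} \approx 1.1847 \cdot 10^{7}$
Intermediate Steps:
$v{\left(Q,h \right)} = -20$ ($v{\left(Q,h \right)} = -23 + 3 = -20$)
$\left(\left(\frac{\left(6 + 2\right)^{2}}{T - 31} - 8\right) + 2969\right) \left(v{\left(-68,49 \right)} + 4023\right) = \left(\left(\frac{\left(6 + 2\right)^{2}}{-12 - 31} - 8\right) + 2969\right) \left(-20 + 4023\right) = \left(\left(\frac{8^{2}}{-43} - 8\right) + 2969\right) 4003 = \left(\left(64 \left(- \frac{1}{43}\right) - 8\right) + 2969\right) 4003 = \left(\left(- \frac{64}{43} - 8\right) + 2969\right) 4003 = \left(- \frac{408}{43} + 2969\right) 4003 = \frac{127259}{43} \cdot 4003 = \frac{509417777}{43}$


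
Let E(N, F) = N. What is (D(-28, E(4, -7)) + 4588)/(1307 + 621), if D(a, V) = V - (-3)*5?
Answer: 4607/1928 ≈ 2.3895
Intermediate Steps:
D(a, V) = 15 + V (D(a, V) = V - 1*(-15) = V + 15 = 15 + V)
(D(-28, E(4, -7)) + 4588)/(1307 + 621) = ((15 + 4) + 4588)/(1307 + 621) = (19 + 4588)/1928 = 4607*(1/1928) = 4607/1928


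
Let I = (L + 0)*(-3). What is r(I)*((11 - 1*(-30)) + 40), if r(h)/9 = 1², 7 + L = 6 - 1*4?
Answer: 729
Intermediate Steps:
L = -5 (L = -7 + (6 - 1*4) = -7 + (6 - 4) = -7 + 2 = -5)
I = 15 (I = (-5 + 0)*(-3) = -5*(-3) = 15)
r(h) = 9 (r(h) = 9*1² = 9*1 = 9)
r(I)*((11 - 1*(-30)) + 40) = 9*((11 - 1*(-30)) + 40) = 9*((11 + 30) + 40) = 9*(41 + 40) = 9*81 = 729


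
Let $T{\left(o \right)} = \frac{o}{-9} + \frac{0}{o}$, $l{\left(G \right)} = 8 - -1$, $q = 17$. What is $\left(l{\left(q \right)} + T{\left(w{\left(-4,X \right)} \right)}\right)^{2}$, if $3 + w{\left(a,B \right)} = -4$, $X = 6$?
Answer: $\frac{7744}{81} \approx 95.605$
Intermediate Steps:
$l{\left(G \right)} = 9$ ($l{\left(G \right)} = 8 + 1 = 9$)
$w{\left(a,B \right)} = -7$ ($w{\left(a,B \right)} = -3 - 4 = -7$)
$T{\left(o \right)} = - \frac{o}{9}$ ($T{\left(o \right)} = o \left(- \frac{1}{9}\right) + 0 = - \frac{o}{9} + 0 = - \frac{o}{9}$)
$\left(l{\left(q \right)} + T{\left(w{\left(-4,X \right)} \right)}\right)^{2} = \left(9 - - \frac{7}{9}\right)^{2} = \left(9 + \frac{7}{9}\right)^{2} = \left(\frac{88}{9}\right)^{2} = \frac{7744}{81}$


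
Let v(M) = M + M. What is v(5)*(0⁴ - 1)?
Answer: -10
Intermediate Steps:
v(M) = 2*M
v(5)*(0⁴ - 1) = (2*5)*(0⁴ - 1) = 10*(0 - 1) = 10*(-1) = -10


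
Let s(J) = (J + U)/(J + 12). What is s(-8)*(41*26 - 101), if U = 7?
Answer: -965/4 ≈ -241.25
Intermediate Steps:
s(J) = (7 + J)/(12 + J) (s(J) = (J + 7)/(J + 12) = (7 + J)/(12 + J))
s(-8)*(41*26 - 101) = ((7 - 8)/(12 - 8))*(41*26 - 101) = (-1/4)*(1066 - 101) = ((¼)*(-1))*965 = -¼*965 = -965/4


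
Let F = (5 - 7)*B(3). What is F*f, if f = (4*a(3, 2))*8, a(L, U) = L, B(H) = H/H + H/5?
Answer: -1536/5 ≈ -307.20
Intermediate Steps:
B(H) = 1 + H/5 (B(H) = 1 + H*(1/5) = 1 + H/5)
f = 96 (f = (4*3)*8 = 12*8 = 96)
F = -16/5 (F = (5 - 7)*(1 + (1/5)*3) = -2*(1 + 3/5) = -2*8/5 = -16/5 ≈ -3.2000)
F*f = -16/5*96 = -1536/5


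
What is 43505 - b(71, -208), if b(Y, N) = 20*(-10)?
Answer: 43705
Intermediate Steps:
b(Y, N) = -200
43505 - b(71, -208) = 43505 - 1*(-200) = 43505 + 200 = 43705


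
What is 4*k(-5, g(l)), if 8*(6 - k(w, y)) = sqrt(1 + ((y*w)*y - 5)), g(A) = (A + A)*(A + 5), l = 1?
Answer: 24 - I*sqrt(181) ≈ 24.0 - 13.454*I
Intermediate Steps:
g(A) = 2*A*(5 + A) (g(A) = (2*A)*(5 + A) = 2*A*(5 + A))
k(w, y) = 6 - sqrt(-4 + w*y**2)/8 (k(w, y) = 6 - sqrt(1 + ((y*w)*y - 5))/8 = 6 - sqrt(1 + ((w*y)*y - 5))/8 = 6 - sqrt(1 + (w*y**2 - 5))/8 = 6 - sqrt(1 + (-5 + w*y**2))/8 = 6 - sqrt(-4 + w*y**2)/8)
4*k(-5, g(l)) = 4*(6 - sqrt(-4 - 5*4*(5 + 1)**2)/8) = 4*(6 - sqrt(-4 - 5*(2*1*6)**2)/8) = 4*(6 - sqrt(-4 - 5*12**2)/8) = 4*(6 - sqrt(-4 - 5*144)/8) = 4*(6 - sqrt(-4 - 720)/8) = 4*(6 - I*sqrt(181)/4) = 24 - I*sqrt(181)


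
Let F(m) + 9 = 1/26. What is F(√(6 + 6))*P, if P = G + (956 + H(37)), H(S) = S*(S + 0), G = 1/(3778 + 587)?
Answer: -1182314929/56745 ≈ -20836.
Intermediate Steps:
G = 1/4365 ≈ 0.00022910
H(S) = S² (H(S) = S*S = S²)
F(m) = -233/26 (F(m) = -9 + 1/26 = -233/26)
P = 10148626/4365 (P = 1/4365 + (956 + 37²) = 1/4365 + (956 + 1369) = 1/4365 + 2325 = 10148626/4365 ≈ 2325.0)
F(√(6 + 6))*P = -233/26*10148626/4365 = -1182314929/56745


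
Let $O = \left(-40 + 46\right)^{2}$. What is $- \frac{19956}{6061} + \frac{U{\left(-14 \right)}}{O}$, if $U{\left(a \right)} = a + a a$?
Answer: $\frac{192343}{109098} \approx 1.763$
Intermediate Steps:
$O = 36$ ($O = 6^{2} = 36$)
$U{\left(a \right)} = a + a^{2}$
$- \frac{19956}{6061} + \frac{U{\left(-14 \right)}}{O} = - \frac{19956}{6061} + \frac{\left(-14\right) \left(1 - 14\right)}{36} = \left(-19956\right) \frac{1}{6061} + \left(-14\right) \left(-13\right) \frac{1}{36} = - \frac{19956}{6061} + 182 \cdot \frac{1}{36} = - \frac{19956}{6061} + \frac{91}{18} = \frac{192343}{109098}$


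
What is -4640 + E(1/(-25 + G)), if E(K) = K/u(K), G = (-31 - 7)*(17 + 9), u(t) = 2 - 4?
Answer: -9400639/2026 ≈ -4640.0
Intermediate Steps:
u(t) = -2
G = -988 (G = -38*26 = -988)
E(K) = -K/2 (E(K) = K/(-2) = K*(-½) = -K/2)
-4640 + E(1/(-25 + G)) = -4640 - 1/(2*(-25 - 988)) = -4640 - ½/(-1013) = -4640 - ½*(-1/1013) = -4640 + 1/2026 = -9400639/2026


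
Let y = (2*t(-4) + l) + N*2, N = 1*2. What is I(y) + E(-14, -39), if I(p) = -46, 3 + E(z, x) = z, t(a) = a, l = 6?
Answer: -63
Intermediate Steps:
E(z, x) = -3 + z
N = 2
y = 2 (y = (2*(-4) + 6) + 2*2 = (-8 + 6) + 4 = -2 + 4 = 2)
I(y) + E(-14, -39) = -46 + (-3 - 14) = -46 - 17 = -63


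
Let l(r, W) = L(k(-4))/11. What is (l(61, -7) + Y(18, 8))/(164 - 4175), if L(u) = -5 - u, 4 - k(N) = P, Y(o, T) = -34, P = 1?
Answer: 2/231 ≈ 0.0086580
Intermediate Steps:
k(N) = 3 (k(N) = 4 - 1*1 = 4 - 1 = 3)
l(r, W) = -8/11 (l(r, W) = (-5 - 1*3)/11 = (-5 - 3)*(1/11) = -8*1/11 = -8/11)
(l(61, -7) + Y(18, 8))/(164 - 4175) = (-8/11 - 34)/(164 - 4175) = -382/11/(-4011) = -382/11*(-1/4011) = 2/231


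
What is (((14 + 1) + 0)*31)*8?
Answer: 3720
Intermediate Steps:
(((14 + 1) + 0)*31)*8 = ((15 + 0)*31)*8 = (15*31)*8 = 465*8 = 3720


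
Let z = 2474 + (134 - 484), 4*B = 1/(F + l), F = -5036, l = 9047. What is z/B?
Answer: 34077456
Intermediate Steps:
B = 1/16044 (B = 1/(4*(-5036 + 9047)) = (¼)/4011 = (¼)*(1/4011) = 1/16044 ≈ 6.2329e-5)
z = 2124 (z = 2474 - 350 = 2124)
z/B = 2124/(1/16044) = 2124*16044 = 34077456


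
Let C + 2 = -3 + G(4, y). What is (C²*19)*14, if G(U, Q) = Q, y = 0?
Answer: 6650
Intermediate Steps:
C = -5 (C = -2 + (-3 + 0) = -2 - 3 = -5)
(C²*19)*14 = ((-5)²*19)*14 = (25*19)*14 = 475*14 = 6650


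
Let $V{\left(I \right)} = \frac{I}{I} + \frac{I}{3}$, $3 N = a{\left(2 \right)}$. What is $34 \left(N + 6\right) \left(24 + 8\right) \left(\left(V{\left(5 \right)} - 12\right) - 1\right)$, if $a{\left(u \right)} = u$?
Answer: $- \frac{674560}{9} \approx -74951.0$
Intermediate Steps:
$N = \frac{2}{3}$ ($N = \frac{1}{3} \cdot 2 = \frac{2}{3} \approx 0.66667$)
$V{\left(I \right)} = 1 + \frac{I}{3}$ ($V{\left(I \right)} = 1 + I \frac{1}{3} = 1 + \frac{I}{3}$)
$34 \left(N + 6\right) \left(24 + 8\right) \left(\left(V{\left(5 \right)} - 12\right) - 1\right) = 34 \left(\frac{2}{3} + 6\right) \left(24 + 8\right) \left(\left(\left(1 + \frac{1}{3} \cdot 5\right) - 12\right) - 1\right) = 34 \cdot \frac{20}{3} \cdot 32 \left(\left(\left(1 + \frac{5}{3}\right) - 12\right) - 1\right) = 34 \cdot \frac{640}{3} \left(\left(\frac{8}{3} - 12\right) - 1\right) = \frac{21760 \left(- \frac{28}{3} - 1\right)}{3} = \frac{21760}{3} \left(- \frac{31}{3}\right) = - \frac{674560}{9}$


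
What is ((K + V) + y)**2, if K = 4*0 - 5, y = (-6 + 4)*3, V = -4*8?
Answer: 1849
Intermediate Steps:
V = -32
y = -6 (y = -2*3 = -6)
K = -5 (K = 0 - 5 = -5)
((K + V) + y)**2 = ((-5 - 32) - 6)**2 = (-37 - 6)**2 = (-43)**2 = 1849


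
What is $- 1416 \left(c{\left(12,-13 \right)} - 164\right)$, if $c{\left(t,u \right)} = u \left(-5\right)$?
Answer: $140184$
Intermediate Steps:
$c{\left(t,u \right)} = - 5 u$
$- 1416 \left(c{\left(12,-13 \right)} - 164\right) = - 1416 \left(\left(-5\right) \left(-13\right) - 164\right) = - 1416 \left(65 - 164\right) = \left(-1416\right) \left(-99\right) = 140184$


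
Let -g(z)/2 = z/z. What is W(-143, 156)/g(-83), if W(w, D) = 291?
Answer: -291/2 ≈ -145.50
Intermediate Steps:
g(z) = -2 (g(z) = -2*z/z = -2*1 = -2)
W(-143, 156)/g(-83) = 291/(-2) = 291*(-½) = -291/2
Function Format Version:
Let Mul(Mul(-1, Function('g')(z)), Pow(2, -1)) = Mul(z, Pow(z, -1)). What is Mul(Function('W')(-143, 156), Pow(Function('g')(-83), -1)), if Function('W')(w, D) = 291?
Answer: Rational(-291, 2) ≈ -145.50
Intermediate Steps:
Function('g')(z) = -2 (Function('g')(z) = Mul(-2, Mul(z, Pow(z, -1))) = Mul(-2, 1) = -2)
Mul(Function('W')(-143, 156), Pow(Function('g')(-83), -1)) = Mul(291, Pow(-2, -1)) = Mul(291, Rational(-1, 2)) = Rational(-291, 2)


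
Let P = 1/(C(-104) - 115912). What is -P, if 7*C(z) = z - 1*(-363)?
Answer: 1/115875 ≈ 8.6300e-6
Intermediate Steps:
C(z) = 363/7 + z/7 (C(z) = (z - 1*(-363))/7 = (z + 363)/7 = (363 + z)/7 = 363/7 + z/7)
P = -1/115875 (P = 1/((363/7 + (1/7)*(-104)) - 115912) = 1/((363/7 - 104/7) - 115912) = 1/(37 - 115912) = 1/(-115875) = -1/115875 ≈ -8.6300e-6)
-P = -1*(-1/115875) = 1/115875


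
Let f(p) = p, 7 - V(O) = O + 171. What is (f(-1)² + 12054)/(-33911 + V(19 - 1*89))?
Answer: -2411/6801 ≈ -0.35451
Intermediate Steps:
V(O) = -164 - O (V(O) = 7 - (O + 171) = 7 - (171 + O) = 7 + (-171 - O) = -164 - O)
(f(-1)² + 12054)/(-33911 + V(19 - 1*89)) = ((-1)² + 12054)/(-33911 + (-164 - (19 - 1*89))) = (1 + 12054)/(-33911 + (-164 - (19 - 89))) = 12055/(-33911 + (-164 - 1*(-70))) = 12055/(-33911 + (-164 + 70)) = 12055/(-33911 - 94) = 12055/(-34005) = 12055*(-1/34005) = -2411/6801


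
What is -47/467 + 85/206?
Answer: 30013/96202 ≈ 0.31198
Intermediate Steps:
-47/467 + 85/206 = 30013/96202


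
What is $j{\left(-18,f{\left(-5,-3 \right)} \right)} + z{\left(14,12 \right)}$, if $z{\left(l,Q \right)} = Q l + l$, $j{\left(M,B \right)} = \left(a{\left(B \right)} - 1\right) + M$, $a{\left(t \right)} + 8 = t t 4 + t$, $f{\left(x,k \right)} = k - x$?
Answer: $173$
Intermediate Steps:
$a{\left(t \right)} = -8 + t + 4 t^{2}$ ($a{\left(t \right)} = -8 + \left(t t 4 + t\right) = -8 + \left(t^{2} \cdot 4 + t\right) = -8 + \left(4 t^{2} + t\right) = -8 + \left(t + 4 t^{2}\right) = -8 + t + 4 t^{2}$)
$j{\left(M,B \right)} = -9 + B + M + 4 B^{2}$ ($j{\left(M,B \right)} = \left(\left(-8 + B + 4 B^{2}\right) - 1\right) + M = \left(-9 + B + 4 B^{2}\right) + M = -9 + B + M + 4 B^{2}$)
$z{\left(l,Q \right)} = l + Q l$
$j{\left(-18,f{\left(-5,-3 \right)} \right)} + z{\left(14,12 \right)} = \left(-9 - -2 - 18 + 4 \left(-3 - -5\right)^{2}\right) + 14 \left(1 + 12\right) = \left(-9 + \left(-3 + 5\right) - 18 + 4 \left(-3 + 5\right)^{2}\right) + 14 \cdot 13 = \left(-9 + 2 - 18 + 4 \cdot 2^{2}\right) + 182 = \left(-9 + 2 - 18 + 4 \cdot 4\right) + 182 = \left(-9 + 2 - 18 + 16\right) + 182 = -9 + 182 = 173$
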